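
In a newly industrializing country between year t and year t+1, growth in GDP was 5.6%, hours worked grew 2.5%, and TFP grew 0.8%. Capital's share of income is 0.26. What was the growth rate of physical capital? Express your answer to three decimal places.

Labor's share = 1 − 0.26 = 0.74.
gY = gA + 0.74×2.5 + 0.26×g.
0.26×g = 5.6 − 0.8 − 1.85 = 2.95.
g = 2.95 / 0.26 = 11.34615%.

Physical capital grew 11.346%.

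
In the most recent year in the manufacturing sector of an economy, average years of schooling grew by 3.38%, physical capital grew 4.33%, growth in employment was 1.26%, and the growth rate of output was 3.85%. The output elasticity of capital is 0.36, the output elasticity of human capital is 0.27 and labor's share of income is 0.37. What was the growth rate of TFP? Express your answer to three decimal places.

Labor's share = 1 − 0.36 − 0.27 = 0.37.
Physical capital: 0.36 × 4.33 = 1.5588 pp.
Average years of schooling: 0.27 × 3.38 = 0.9126 pp.
Employment: 0.37 × 1.26 = 0.4662 pp.
TFP growth = 3.85 − 2.9376 = 0.9124%.

TFP growth was 0.912%.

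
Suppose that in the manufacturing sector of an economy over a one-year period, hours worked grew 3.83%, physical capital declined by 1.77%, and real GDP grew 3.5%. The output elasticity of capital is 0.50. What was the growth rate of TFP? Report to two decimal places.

2.47%

Labor's share = 1 − 0.5 = 0.5.
Physical capital: 0.5 × (-1.77) = -0.885 pp.
Hours worked: 0.5 × 3.83 = 1.915 pp.
TFP growth = 3.5 − 1.03 = 2.47%.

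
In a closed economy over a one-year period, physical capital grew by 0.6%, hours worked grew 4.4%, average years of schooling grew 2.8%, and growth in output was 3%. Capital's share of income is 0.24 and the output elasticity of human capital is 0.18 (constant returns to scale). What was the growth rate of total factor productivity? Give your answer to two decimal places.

-0.20%

Labor's share = 1 − 0.24 − 0.18 = 0.58.
Physical capital: 0.24 × 0.6 = 0.144 pp.
Average years of schooling: 0.18 × 2.8 = 0.504 pp.
Hours worked: 0.58 × 4.4 = 2.552 pp.
TFP growth = 3 − 3.2 = -0.2%.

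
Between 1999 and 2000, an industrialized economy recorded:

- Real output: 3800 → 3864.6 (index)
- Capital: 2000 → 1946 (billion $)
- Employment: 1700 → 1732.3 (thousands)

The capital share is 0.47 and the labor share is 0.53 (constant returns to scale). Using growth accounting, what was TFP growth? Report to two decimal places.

TFP grew 1.96%.

Real output growth = (3864.6 − 3800) / 3800 = 1.7%.
Capital growth = (1946 − 2000) / 2000 = -2.7%.
Employment growth = (1732.3 − 1700) / 1700 = 1.9%.
Labor's share = 1 − 0.47 = 0.53.
Capital: 0.47 × (-2.7) = -1.269 pp.
Employment: 0.53 × 1.9 = 1.007 pp.
TFP growth = 1.7 + 0.262 = 1.962%.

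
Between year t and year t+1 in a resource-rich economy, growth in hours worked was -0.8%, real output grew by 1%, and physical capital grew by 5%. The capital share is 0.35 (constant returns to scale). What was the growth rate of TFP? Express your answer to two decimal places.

-0.23%

Labor's share = 1 − 0.35 = 0.65.
Physical capital: 0.35 × 5 = 1.75 pp.
Hours worked: 0.65 × (-0.8) = -0.52 pp.
TFP growth = 1 − 1.23 = -0.23%.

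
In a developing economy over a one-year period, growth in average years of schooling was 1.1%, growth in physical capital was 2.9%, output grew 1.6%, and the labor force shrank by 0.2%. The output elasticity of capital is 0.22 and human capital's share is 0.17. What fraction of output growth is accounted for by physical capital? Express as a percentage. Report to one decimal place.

39.9%

Physical capital contributed 0.22 × 2.9 = 0.638 pp.
Share of growth = 0.638 / 1.6 × 100 = 39.875%.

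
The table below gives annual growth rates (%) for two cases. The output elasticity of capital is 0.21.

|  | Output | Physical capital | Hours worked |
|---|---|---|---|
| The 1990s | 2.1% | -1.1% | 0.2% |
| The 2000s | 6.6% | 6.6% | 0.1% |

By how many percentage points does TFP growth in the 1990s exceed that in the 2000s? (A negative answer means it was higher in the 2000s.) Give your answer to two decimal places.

-2.96 percentage points

Labor's share = 1 − 0.21 = 0.79.
The 1990s: TFP = 2.1 + 0.231 − 0.158 = 2.173%.
The 2000s: TFP = 6.6 − 1.386 − 0.079 = 5.135%.
Difference = 2.173 − (5.135) = -2.962 pp.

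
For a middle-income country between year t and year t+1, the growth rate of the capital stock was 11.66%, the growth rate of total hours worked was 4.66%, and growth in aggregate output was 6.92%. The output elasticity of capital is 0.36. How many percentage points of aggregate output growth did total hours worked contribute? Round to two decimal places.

2.98 percentage points

Labor's share = 1 − 0.36 = 0.64.
Contribution = share × growth = 0.64 × 4.66 = 2.9824 pp.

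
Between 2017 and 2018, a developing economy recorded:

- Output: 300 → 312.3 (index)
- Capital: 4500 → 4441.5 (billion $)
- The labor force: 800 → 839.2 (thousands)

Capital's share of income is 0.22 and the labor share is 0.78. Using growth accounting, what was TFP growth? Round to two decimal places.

0.56%

Output growth = (312.3 − 300) / 300 = 4.1%.
Capital growth = (4441.5 − 4500) / 4500 = -1.3%.
The labor force growth = (839.2 − 800) / 800 = 4.9%.
Labor's share = 1 − 0.22 = 0.78.
Capital: 0.22 × (-1.3) = -0.286 pp.
The labor force: 0.78 × 4.9 = 3.822 pp.
TFP growth = 4.1 − 3.536 = 0.564%.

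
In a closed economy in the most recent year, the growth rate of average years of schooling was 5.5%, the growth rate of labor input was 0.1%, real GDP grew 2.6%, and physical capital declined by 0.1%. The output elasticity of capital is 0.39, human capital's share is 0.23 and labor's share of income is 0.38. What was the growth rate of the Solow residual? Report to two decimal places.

Labor's share = 1 − 0.39 − 0.23 = 0.38.
Physical capital: 0.39 × (-0.1) = -0.039 pp.
Average years of schooling: 0.23 × 5.5 = 1.265 pp.
Labor input: 0.38 × 0.1 = 0.038 pp.
TFP growth = 2.6 − 1.264 = 1.336%.

1.34%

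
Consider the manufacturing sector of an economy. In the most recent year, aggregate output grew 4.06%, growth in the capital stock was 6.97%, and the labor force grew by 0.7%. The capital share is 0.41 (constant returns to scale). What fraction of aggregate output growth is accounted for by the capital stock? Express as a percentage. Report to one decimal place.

The capital stock accounted for 70.4% of growth.

The capital stock contributed 0.41 × 6.97 = 2.8577 pp.
Share of growth = 2.8577 / 4.06 × 100 = 70.387%.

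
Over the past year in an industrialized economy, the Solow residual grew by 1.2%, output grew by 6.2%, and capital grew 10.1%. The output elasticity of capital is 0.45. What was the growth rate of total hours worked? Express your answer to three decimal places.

Labor's share = 1 − 0.45 = 0.55.
gY = gA + 0.45×10.1 + 0.55×g.
0.55×g = 6.2 − 1.2 − 4.545 = 0.455.
g = 0.455 / 0.55 = 0.82727%.

0.827%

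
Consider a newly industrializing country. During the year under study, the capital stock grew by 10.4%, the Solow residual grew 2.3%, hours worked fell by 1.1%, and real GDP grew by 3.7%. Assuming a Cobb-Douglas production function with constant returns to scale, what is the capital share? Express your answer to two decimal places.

gY = gA + α·gK + (1−α)·gL, so gY − gA − gL = α(gK − gL).
3.7 − 2.3 + 1.1 = α × (10.4 − (-1.1)).
2.5 = 11.5 α, so α = 0.2174.

α = 0.22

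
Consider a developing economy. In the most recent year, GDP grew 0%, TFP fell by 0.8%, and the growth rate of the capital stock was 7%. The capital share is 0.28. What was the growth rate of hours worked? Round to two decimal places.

Labor's share = 1 − 0.28 = 0.72.
gY = gA + 0.28×7 + 0.72×g.
0.72×g = 0 + 0.8 − 1.96 = -1.16.
g = -1.16 / 0.72 = -1.6111%.

-1.61%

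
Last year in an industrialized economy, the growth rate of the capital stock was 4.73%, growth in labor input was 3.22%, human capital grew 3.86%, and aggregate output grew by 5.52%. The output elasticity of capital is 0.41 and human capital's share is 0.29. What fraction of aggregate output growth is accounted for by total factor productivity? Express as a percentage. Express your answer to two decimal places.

Labor's share = 1 − 0.41 − 0.29 = 0.3.
The capital stock: 0.41 × 4.73 = 1.9393 pp.
Human capital: 0.29 × 3.86 = 1.1194 pp.
Labor input: 0.3 × 3.22 = 0.966 pp.
TFP growth = 5.52 − 4.0247 = 1.4953%.
TFP share of growth = 1.4953 / 5.52 × 100 = 27.0888%.

27.09%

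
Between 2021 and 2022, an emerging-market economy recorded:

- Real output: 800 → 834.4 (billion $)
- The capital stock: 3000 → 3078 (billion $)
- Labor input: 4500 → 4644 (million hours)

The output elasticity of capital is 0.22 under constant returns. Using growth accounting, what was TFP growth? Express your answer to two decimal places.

1.23%

Real output growth = (834.4 − 800) / 800 = 4.3%.
The capital stock growth = (3078 − 3000) / 3000 = 2.6%.
Labor input growth = (4644 − 4500) / 4500 = 3.2%.
Labor's share = 1 − 0.22 = 0.78.
The capital stock: 0.22 × 2.6 = 0.572 pp.
Labor input: 0.78 × 3.2 = 2.496 pp.
TFP growth = 4.3 − 3.068 = 1.232%.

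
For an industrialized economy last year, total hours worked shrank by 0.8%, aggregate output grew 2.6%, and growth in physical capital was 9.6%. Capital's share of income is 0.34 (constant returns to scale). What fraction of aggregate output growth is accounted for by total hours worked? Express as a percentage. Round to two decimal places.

Labor's share = 1 − 0.34 = 0.66.
Total hours worked contributed 0.66 × (-0.8) = -0.528 pp.
Share of growth = -0.528 / 2.6 × 100 = -20.3077%.

Total hours worked accounted for -20.31% of growth.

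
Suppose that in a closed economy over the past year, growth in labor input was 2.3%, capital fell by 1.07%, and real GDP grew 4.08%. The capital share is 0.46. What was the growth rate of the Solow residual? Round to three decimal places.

The Solow residual grew 3.330%.

Labor's share = 1 − 0.46 = 0.54.
Capital: 0.46 × (-1.07) = -0.4922 pp.
Labor input: 0.54 × 2.3 = 1.242 pp.
TFP growth = 4.08 − 0.7498 = 3.3302%.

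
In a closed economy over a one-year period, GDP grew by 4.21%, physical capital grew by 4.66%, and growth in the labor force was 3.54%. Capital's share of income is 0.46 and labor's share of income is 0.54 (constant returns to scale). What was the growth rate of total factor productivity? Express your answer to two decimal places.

Labor's share = 1 − 0.46 = 0.54.
Physical capital: 0.46 × 4.66 = 2.1436 pp.
The labor force: 0.54 × 3.54 = 1.9116 pp.
TFP growth = 4.21 − 4.0552 = 0.1548%.

0.15%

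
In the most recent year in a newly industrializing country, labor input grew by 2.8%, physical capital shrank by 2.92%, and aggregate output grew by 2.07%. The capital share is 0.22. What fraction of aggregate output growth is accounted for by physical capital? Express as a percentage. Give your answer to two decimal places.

-31.03%

Physical capital contributed 0.22 × (-2.92) = -0.6424 pp.
Share of growth = -0.6424 / 2.07 × 100 = -31.0338%.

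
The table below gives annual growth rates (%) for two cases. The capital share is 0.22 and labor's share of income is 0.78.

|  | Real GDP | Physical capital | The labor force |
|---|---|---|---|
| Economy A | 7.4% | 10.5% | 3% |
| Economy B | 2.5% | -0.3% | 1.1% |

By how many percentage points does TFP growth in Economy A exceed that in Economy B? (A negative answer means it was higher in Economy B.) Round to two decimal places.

1.04 percentage points

Labor's share = 1 − 0.22 = 0.78.
Economy A: TFP = 7.4 − 2.31 − 2.34 = 2.75%.
Economy B: TFP = 2.5 + 0.066 − 0.858 = 1.708%.
Difference = 2.75 − (1.708) = 1.042 pp.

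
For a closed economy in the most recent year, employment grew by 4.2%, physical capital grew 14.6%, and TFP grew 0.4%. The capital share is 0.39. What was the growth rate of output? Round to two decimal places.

Labor's share = 1 − 0.39 = 0.61.
Physical capital: 0.39 × 14.6 = 5.694 pp.
Employment: 0.61 × 4.2 = 2.562 pp.
Output growth = 0.4 + 8.256 = 8.656%.

8.66%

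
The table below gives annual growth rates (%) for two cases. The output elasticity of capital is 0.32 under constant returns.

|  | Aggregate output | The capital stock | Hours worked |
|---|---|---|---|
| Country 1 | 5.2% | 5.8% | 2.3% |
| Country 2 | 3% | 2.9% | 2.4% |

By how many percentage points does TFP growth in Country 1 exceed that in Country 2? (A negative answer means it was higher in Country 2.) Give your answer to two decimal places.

1.34 percentage points

Labor's share = 1 − 0.32 = 0.68.
Country 1: TFP = 5.2 − 1.856 − 1.564 = 1.78%.
Country 2: TFP = 3 − 0.928 − 1.632 = 0.44%.
Difference = 1.78 − (0.44) = 1.34 pp.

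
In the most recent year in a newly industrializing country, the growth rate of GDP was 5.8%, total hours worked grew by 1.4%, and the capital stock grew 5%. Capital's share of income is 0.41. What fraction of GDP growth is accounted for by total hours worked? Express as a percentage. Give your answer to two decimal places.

Total hours worked accounted for 14.24% of growth.

Labor's share = 1 − 0.41 = 0.59.
Total hours worked contributed 0.59 × 1.4 = 0.826 pp.
Share of growth = 0.826 / 5.8 × 100 = 14.2414%.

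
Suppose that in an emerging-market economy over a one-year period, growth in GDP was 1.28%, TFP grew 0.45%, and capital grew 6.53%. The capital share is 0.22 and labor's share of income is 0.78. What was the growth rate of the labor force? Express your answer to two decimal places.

-0.78%

Labor's share = 1 − 0.22 = 0.78.
gY = gA + 0.22×6.53 + 0.78×g.
0.78×g = 1.28 − 0.45 − 1.4366 = -0.6066.
g = -0.6066 / 0.78 = -0.7777%.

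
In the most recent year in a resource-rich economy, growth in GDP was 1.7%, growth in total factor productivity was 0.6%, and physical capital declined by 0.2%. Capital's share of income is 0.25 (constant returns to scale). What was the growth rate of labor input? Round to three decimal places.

Labor's share = 1 − 0.25 = 0.75.
gY = gA + 0.25×(-0.2) + 0.75×g.
0.75×g = 1.7 − 0.6 + 0.05 = 1.15.
g = 1.15 / 0.75 = 1.53333%.

1.533%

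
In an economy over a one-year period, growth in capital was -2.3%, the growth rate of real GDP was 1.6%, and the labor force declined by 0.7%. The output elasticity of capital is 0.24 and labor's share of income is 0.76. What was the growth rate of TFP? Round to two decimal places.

2.68%

Labor's share = 1 − 0.24 = 0.76.
Capital: 0.24 × (-2.3) = -0.552 pp.
The labor force: 0.76 × (-0.7) = -0.532 pp.
TFP growth = 1.6 + 1.084 = 2.684%.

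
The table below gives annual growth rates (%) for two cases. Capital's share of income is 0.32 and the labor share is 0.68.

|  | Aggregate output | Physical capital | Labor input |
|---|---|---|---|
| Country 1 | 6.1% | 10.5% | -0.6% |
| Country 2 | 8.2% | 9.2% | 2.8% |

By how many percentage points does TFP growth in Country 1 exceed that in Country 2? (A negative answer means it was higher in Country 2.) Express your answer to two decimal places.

Labor's share = 1 − 0.32 = 0.68.
Country 1: TFP = 6.1 − 3.36 + 0.408 = 3.148%.
Country 2: TFP = 8.2 − 2.944 − 1.904 = 3.352%.
Difference = 3.148 − (3.352) = -0.204 pp.

-0.20 percentage points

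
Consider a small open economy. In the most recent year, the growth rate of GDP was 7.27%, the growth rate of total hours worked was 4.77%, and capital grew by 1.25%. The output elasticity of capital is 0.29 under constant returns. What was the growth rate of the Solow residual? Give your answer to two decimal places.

The Solow residual grew 3.52%.

Labor's share = 1 − 0.29 = 0.71.
Capital: 0.29 × 1.25 = 0.3625 pp.
Total hours worked: 0.71 × 4.77 = 3.3867 pp.
TFP growth = 7.27 − 3.7492 = 3.5208%.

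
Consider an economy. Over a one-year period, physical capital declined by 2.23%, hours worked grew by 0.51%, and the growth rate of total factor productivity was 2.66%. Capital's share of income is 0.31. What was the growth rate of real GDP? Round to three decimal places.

Labor's share = 1 − 0.31 = 0.69.
Physical capital: 0.31 × (-2.23) = -0.6913 pp.
Hours worked: 0.69 × 0.51 = 0.3519 pp.
Output growth = 2.66 + (-0.3394) = 2.3206%.

2.321%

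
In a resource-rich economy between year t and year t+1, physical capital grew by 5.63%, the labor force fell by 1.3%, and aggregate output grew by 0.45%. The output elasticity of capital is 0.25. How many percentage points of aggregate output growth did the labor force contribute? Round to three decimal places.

Labor's share = 1 − 0.25 = 0.75.
Contribution = share × growth = 0.75 × (-1.3) = -0.975 pp.

-0.975 pp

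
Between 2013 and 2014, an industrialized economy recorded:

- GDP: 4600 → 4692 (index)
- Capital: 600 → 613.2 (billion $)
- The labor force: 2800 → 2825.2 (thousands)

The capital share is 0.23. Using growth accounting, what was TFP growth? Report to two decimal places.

TFP growth was 0.80%.

GDP growth = (4692 − 4600) / 4600 = 2%.
Capital growth = (613.2 − 600) / 600 = 2.2%.
The labor force growth = (2825.2 − 2800) / 2800 = 0.9%.
Labor's share = 1 − 0.23 = 0.77.
Capital: 0.23 × 2.2 = 0.506 pp.
The labor force: 0.77 × 0.9 = 0.693 pp.
TFP growth = 2 − 1.199 = 0.801%.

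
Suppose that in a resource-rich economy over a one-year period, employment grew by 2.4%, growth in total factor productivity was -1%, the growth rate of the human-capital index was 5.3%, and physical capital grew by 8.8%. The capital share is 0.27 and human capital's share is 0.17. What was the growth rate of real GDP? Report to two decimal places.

3.62%

Labor's share = 1 − 0.27 − 0.17 = 0.56.
Physical capital: 0.27 × 8.8 = 2.376 pp.
The human-capital index: 0.17 × 5.3 = 0.901 pp.
Employment: 0.56 × 2.4 = 1.344 pp.
Output growth = -1 + 4.621 = 3.621%.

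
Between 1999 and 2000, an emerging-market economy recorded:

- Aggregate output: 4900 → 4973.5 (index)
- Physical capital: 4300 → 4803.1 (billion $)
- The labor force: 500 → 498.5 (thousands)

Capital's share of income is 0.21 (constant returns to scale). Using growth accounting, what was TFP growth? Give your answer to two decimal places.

-0.72%

Aggregate output growth = (4973.5 − 4900) / 4900 = 1.5%.
Physical capital growth = (4803.1 − 4300) / 4300 = 11.7%.
The labor force growth = (498.5 − 500) / 500 = -0.3%.
Labor's share = 1 − 0.21 = 0.79.
Physical capital: 0.21 × 11.7 = 2.457 pp.
The labor force: 0.79 × (-0.3) = -0.237 pp.
TFP growth = 1.5 − 2.22 = -0.72%.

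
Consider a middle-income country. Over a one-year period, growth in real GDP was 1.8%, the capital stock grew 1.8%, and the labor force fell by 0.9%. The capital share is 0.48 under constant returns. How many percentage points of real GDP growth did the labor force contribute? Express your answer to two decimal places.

Labor's share = 1 − 0.48 = 0.52.
Contribution = share × growth = 0.52 × (-0.9) = -0.468 pp.

-0.47 percentage points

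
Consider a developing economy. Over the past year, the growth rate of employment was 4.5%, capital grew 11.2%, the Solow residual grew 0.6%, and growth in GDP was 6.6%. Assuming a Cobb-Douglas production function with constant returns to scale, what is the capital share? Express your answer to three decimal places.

gY = gA + α·gK + (1−α)·gL, so gY − gA − gL = α(gK − gL).
6.6 − 0.6 − 4.5 = α × (11.2 − 4.5).
1.5 = 6.7 α, so α = 0.22388.

0.224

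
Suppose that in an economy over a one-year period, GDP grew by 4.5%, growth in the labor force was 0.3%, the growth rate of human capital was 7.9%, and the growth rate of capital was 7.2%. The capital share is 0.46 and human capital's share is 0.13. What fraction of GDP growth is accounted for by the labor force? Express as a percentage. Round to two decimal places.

2.73%

Labor's share = 1 − 0.46 − 0.13 = 0.41.
The labor force contributed 0.41 × 0.3 = 0.123 pp.
Share of growth = 0.123 / 4.5 × 100 = 2.7333%.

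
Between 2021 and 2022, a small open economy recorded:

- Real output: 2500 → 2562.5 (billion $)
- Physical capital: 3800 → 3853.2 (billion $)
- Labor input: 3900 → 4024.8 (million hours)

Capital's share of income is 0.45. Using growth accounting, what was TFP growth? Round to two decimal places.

Real output growth = (2562.5 − 2500) / 2500 = 2.5%.
Physical capital growth = (3853.2 − 3800) / 3800 = 1.4%.
Labor input growth = (4024.8 − 3900) / 3900 = 3.2%.
Labor's share = 1 − 0.45 = 0.55.
Physical capital: 0.45 × 1.4 = 0.63 pp.
Labor input: 0.55 × 3.2 = 1.76 pp.
TFP growth = 2.5 − 2.39 = 0.11%.

TFP grew 0.11%.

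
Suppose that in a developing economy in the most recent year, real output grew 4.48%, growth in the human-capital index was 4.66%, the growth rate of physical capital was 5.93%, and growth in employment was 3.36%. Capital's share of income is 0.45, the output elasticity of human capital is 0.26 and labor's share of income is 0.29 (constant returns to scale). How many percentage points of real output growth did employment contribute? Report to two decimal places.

0.97

Labor's share = 1 − 0.45 − 0.26 = 0.29.
Contribution = share × growth = 0.29 × 3.36 = 0.9744 pp.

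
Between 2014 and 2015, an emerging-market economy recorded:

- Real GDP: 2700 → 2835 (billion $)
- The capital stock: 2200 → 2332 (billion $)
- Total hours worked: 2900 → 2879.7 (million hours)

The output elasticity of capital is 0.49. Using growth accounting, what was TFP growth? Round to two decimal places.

Real GDP growth = (2835 − 2700) / 2700 = 5%.
The capital stock growth = (2332 − 2200) / 2200 = 6%.
Total hours worked growth = (2879.7 − 2900) / 2900 = -0.7%.
Labor's share = 1 − 0.49 = 0.51.
The capital stock: 0.49 × 6 = 2.94 pp.
Total hours worked: 0.51 × (-0.7) = -0.357 pp.
TFP growth = 5 − 2.583 = 2.417%.

2.42%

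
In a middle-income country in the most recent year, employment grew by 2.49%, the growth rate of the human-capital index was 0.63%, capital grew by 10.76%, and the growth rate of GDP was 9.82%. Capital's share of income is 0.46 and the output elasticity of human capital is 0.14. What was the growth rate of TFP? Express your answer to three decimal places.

Labor's share = 1 − 0.46 − 0.14 = 0.4.
Capital: 0.46 × 10.76 = 4.9496 pp.
The human-capital index: 0.14 × 0.63 = 0.0882 pp.
Employment: 0.4 × 2.49 = 0.996 pp.
TFP growth = 9.82 − 6.0338 = 3.7862%.

TFP grew 3.786%.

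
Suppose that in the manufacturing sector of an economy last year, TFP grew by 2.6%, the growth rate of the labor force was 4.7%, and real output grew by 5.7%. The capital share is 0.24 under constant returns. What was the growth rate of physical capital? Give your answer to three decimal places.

Labor's share = 1 − 0.24 = 0.76.
gY = gA + 0.76×4.7 + 0.24×g.
0.24×g = 5.7 − 2.6 − 3.572 = -0.472.
g = -0.472 / 0.24 = -1.96667%.

-1.967%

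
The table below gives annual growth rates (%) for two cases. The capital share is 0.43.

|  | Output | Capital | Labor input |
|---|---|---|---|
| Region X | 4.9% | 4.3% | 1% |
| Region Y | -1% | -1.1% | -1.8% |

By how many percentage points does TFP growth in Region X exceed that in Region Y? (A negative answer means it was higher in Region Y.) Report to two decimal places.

1.98 percentage points

Labor's share = 1 − 0.43 = 0.57.
Region X: TFP = 4.9 − 1.849 − 0.57 = 2.481%.
Region Y: TFP = -1 + 0.473 + 1.026 = 0.499%.
Difference = 2.481 − (0.499) = 1.982 pp.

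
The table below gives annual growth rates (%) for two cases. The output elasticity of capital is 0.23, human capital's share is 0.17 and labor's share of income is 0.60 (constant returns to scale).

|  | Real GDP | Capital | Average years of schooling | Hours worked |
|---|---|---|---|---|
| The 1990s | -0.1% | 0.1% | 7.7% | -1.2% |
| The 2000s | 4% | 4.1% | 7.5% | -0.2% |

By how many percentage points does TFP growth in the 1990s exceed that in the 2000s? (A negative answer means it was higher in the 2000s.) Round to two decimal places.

Labor's share = 1 − 0.23 − 0.17 = 0.6.
The 1990s: TFP = -0.1 − 0.023 − 1.309 + 0.72 = -0.712%.
The 2000s: TFP = 4 − 0.943 − 1.275 + 0.12 = 1.902%.
Difference = -0.712 − (1.902) = -2.614 pp.

-2.61 percentage points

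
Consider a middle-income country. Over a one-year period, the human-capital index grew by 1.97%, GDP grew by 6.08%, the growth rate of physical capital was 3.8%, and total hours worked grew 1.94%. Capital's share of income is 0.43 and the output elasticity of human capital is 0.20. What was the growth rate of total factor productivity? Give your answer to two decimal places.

Total factor productivity growth was 3.33%.

Labor's share = 1 − 0.43 − 0.2 = 0.37.
Physical capital: 0.43 × 3.8 = 1.634 pp.
The human-capital index: 0.2 × 1.97 = 0.394 pp.
Total hours worked: 0.37 × 1.94 = 0.7178 pp.
TFP growth = 6.08 − 2.7458 = 3.3342%.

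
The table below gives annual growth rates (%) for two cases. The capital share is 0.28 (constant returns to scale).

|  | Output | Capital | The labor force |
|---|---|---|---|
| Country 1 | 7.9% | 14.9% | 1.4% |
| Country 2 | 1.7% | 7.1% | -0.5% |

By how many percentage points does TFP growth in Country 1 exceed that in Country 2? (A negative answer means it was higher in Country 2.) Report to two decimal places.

Labor's share = 1 − 0.28 = 0.72.
Country 1: TFP = 7.9 − 4.172 − 1.008 = 2.72%.
Country 2: TFP = 1.7 − 1.988 + 0.36 = 0.072%.
Difference = 2.72 − (0.072) = 2.648 pp.

2.65 percentage points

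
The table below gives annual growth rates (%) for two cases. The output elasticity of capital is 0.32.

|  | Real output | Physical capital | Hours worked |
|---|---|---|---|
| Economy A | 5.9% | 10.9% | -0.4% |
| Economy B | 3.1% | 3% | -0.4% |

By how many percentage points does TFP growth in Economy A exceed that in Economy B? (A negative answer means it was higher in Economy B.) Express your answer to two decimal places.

0.27 percentage points

Labor's share = 1 − 0.32 = 0.68.
Economy A: TFP = 5.9 − 3.488 + 0.272 = 2.684%.
Economy B: TFP = 3.1 − 0.96 + 0.272 = 2.412%.
Difference = 2.684 − (2.412) = 0.272 pp.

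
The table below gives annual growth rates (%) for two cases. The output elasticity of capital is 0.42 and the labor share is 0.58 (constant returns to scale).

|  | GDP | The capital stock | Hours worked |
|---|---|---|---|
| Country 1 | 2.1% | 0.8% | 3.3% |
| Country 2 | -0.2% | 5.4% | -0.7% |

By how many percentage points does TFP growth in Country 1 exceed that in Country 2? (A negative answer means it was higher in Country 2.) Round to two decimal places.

Labor's share = 1 − 0.42 = 0.58.
Country 1: TFP = 2.1 − 0.336 − 1.914 = -0.15%.
Country 2: TFP = -0.2 − 2.268 + 0.406 = -2.062%.
Difference = -0.15 − (-2.062) = 1.912 pp.

1.91 percentage points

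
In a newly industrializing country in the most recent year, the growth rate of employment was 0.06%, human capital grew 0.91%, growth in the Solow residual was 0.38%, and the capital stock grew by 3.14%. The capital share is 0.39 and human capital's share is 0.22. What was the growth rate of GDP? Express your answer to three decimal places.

Labor's share = 1 − 0.39 − 0.22 = 0.39.
The capital stock: 0.39 × 3.14 = 1.2246 pp.
Human capital: 0.22 × 0.91 = 0.2002 pp.
Employment: 0.39 × 0.06 = 0.0234 pp.
Output growth = 0.38 + 1.4482 = 1.8282%.

1.828%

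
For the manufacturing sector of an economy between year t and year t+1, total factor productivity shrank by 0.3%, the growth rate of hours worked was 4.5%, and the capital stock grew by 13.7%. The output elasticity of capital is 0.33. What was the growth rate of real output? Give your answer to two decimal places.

Labor's share = 1 − 0.33 = 0.67.
The capital stock: 0.33 × 13.7 = 4.521 pp.
Hours worked: 0.67 × 4.5 = 3.015 pp.
Output growth = -0.3 + 7.536 = 7.236%.

7.24%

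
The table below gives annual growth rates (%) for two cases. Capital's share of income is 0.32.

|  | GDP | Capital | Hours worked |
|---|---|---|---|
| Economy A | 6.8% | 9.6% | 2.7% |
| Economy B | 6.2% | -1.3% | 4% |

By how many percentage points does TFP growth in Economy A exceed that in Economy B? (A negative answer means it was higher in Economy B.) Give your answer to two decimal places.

-2.00 percentage points

Labor's share = 1 − 0.32 = 0.68.
Economy A: TFP = 6.8 − 3.072 − 1.836 = 1.892%.
Economy B: TFP = 6.2 + 0.416 − 2.72 = 3.896%.
Difference = 1.892 − (3.896) = -2.004 pp.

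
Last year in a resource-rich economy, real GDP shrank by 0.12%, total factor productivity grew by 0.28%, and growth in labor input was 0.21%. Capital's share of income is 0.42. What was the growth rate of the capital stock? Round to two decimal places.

-1.24%

Labor's share = 1 − 0.42 = 0.58.
gY = gA + 0.58×0.21 + 0.42×g.
0.42×g = -0.12 − 0.28 − 0.1218 = -0.5218.
g = -0.5218 / 0.42 = -1.2424%.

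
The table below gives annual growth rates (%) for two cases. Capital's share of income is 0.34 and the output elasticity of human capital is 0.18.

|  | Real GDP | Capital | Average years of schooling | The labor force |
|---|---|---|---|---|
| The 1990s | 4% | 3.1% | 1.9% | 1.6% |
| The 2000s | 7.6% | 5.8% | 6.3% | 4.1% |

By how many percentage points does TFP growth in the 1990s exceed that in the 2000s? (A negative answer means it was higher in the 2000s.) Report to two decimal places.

-0.69 percentage points

Labor's share = 1 − 0.34 − 0.18 = 0.48.
The 1990s: TFP = 4 − 1.054 − 0.342 − 0.768 = 1.836%.
The 2000s: TFP = 7.6 − 1.972 − 1.134 − 1.968 = 2.526%.
Difference = 1.836 − (2.526) = -0.69 pp.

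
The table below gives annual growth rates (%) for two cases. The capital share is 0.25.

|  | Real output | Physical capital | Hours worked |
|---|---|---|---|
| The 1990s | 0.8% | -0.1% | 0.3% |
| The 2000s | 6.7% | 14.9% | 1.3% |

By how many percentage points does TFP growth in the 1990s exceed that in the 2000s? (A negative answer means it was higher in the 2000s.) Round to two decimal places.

-1.40 percentage points

Labor's share = 1 − 0.25 = 0.75.
The 1990s: TFP = 0.8 + 0.025 − 0.225 = 0.6%.
The 2000s: TFP = 6.7 − 3.725 − 0.975 = 2%.
Difference = 0.6 − (2) = -1.4 pp.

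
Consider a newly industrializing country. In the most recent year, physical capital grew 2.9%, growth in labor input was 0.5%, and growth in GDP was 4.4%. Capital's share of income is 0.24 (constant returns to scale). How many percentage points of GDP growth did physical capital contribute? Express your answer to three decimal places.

Contribution = share × growth = 0.24 × 2.9 = 0.696 pp.

0.696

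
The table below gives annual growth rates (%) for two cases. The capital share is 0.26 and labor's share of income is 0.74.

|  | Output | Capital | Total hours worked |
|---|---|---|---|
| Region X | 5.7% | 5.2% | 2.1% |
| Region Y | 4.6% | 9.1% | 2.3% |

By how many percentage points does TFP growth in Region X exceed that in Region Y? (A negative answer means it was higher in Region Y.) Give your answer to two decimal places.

Labor's share = 1 − 0.26 = 0.74.
Region X: TFP = 5.7 − 1.352 − 1.554 = 2.794%.
Region Y: TFP = 4.6 − 2.366 − 1.702 = 0.532%.
Difference = 2.794 − (0.532) = 2.262 pp.

2.26 percentage points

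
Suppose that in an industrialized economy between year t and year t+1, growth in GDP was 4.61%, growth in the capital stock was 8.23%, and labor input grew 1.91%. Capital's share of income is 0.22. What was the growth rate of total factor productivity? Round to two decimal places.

Labor's share = 1 − 0.22 = 0.78.
The capital stock: 0.22 × 8.23 = 1.8106 pp.
Labor input: 0.78 × 1.91 = 1.4898 pp.
TFP growth = 4.61 − 3.3004 = 1.3096%.

1.31%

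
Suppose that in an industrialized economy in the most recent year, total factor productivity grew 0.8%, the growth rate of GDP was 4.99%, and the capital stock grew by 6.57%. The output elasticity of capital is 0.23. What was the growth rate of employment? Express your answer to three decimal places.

3.479%

Labor's share = 1 − 0.23 = 0.77.
gY = gA + 0.23×6.57 + 0.77×g.
0.77×g = 4.99 − 0.8 − 1.5111 = 2.6789.
g = 2.6789 / 0.77 = 3.47909%.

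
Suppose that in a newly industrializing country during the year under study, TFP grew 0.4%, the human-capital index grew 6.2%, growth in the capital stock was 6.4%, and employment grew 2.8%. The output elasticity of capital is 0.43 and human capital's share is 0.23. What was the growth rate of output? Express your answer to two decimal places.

5.53%

Labor's share = 1 − 0.43 − 0.23 = 0.34.
The capital stock: 0.43 × 6.4 = 2.752 pp.
The human-capital index: 0.23 × 6.2 = 1.426 pp.
Employment: 0.34 × 2.8 = 0.952 pp.
Output growth = 0.4 + 5.13 = 5.53%.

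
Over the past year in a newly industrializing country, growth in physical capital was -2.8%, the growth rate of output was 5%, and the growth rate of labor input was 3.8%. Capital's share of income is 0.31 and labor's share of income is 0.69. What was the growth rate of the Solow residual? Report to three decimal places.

3.246%

Labor's share = 1 − 0.31 = 0.69.
Physical capital: 0.31 × (-2.8) = -0.868 pp.
Labor input: 0.69 × 3.8 = 2.622 pp.
TFP growth = 5 − 1.754 = 3.246%.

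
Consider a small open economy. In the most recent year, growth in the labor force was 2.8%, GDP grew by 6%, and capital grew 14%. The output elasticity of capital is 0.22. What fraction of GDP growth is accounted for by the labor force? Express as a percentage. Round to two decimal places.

Labor's share = 1 − 0.22 = 0.78.
The labor force contributed 0.78 × 2.8 = 2.184 pp.
Share of growth = 2.184 / 6 × 100 = 36.4%.

36.40%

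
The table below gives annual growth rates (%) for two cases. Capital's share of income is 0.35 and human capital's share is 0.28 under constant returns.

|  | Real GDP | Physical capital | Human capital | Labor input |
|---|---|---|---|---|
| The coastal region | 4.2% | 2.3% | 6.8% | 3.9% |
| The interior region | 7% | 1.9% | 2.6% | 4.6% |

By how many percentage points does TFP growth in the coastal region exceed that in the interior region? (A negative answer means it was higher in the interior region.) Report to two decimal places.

Labor's share = 1 − 0.35 − 0.28 = 0.37.
The coastal region: TFP = 4.2 − 0.805 − 1.904 − 1.443 = 0.048%.
The interior region: TFP = 7 − 0.665 − 0.728 − 1.702 = 3.905%.
Difference = 0.048 − (3.905) = -3.857 pp.

-3.86 percentage points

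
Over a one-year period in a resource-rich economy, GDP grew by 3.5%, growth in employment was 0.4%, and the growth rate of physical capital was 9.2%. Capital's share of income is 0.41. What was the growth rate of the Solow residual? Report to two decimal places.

-0.51%

Labor's share = 1 − 0.41 = 0.59.
Physical capital: 0.41 × 9.2 = 3.772 pp.
Employment: 0.59 × 0.4 = 0.236 pp.
TFP growth = 3.5 − 4.008 = -0.508%.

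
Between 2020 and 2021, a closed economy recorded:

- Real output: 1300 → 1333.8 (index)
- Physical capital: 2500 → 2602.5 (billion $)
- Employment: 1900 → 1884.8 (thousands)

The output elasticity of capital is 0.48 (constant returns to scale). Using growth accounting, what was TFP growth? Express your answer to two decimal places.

TFP growth was 1.05%.

Real output growth = (1333.8 − 1300) / 1300 = 2.6%.
Physical capital growth = (2602.5 − 2500) / 2500 = 4.1%.
Employment growth = (1884.8 − 1900) / 1900 = -0.8%.
Labor's share = 1 − 0.48 = 0.52.
Physical capital: 0.48 × 4.1 = 1.968 pp.
Employment: 0.52 × (-0.8) = -0.416 pp.
TFP growth = 2.6 − 1.552 = 1.048%.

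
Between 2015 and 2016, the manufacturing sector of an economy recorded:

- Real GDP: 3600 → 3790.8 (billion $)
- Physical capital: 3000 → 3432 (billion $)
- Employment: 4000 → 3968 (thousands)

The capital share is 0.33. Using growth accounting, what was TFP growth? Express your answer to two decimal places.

1.08%

Real GDP growth = (3790.8 − 3600) / 3600 = 5.3%.
Physical capital growth = (3432 − 3000) / 3000 = 14.4%.
Employment growth = (3968 − 4000) / 4000 = -0.8%.
Labor's share = 1 − 0.33 = 0.67.
Physical capital: 0.33 × 14.4 = 4.752 pp.
Employment: 0.67 × (-0.8) = -0.536 pp.
TFP growth = 5.3 − 4.216 = 1.084%.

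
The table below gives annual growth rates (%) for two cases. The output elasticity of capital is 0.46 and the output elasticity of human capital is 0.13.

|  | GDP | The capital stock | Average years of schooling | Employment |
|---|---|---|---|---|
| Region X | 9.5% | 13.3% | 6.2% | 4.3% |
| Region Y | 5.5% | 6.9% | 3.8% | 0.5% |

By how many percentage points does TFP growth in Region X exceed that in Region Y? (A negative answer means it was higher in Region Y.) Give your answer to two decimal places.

-0.81 percentage points

Labor's share = 1 − 0.46 − 0.13 = 0.41.
Region X: TFP = 9.5 − 6.118 − 0.806 − 1.763 = 0.813%.
Region Y: TFP = 5.5 − 3.174 − 0.494 − 0.205 = 1.627%.
Difference = 0.813 − (1.627) = -0.814 pp.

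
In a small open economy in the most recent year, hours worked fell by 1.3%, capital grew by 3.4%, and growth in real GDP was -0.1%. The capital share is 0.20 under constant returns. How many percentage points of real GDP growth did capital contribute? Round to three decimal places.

Contribution = share × growth = 0.2 × 3.4 = 0.68 pp.

0.680 pp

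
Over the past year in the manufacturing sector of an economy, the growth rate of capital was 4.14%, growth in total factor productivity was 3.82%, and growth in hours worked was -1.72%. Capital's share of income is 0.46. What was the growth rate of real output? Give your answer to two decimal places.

Labor's share = 1 − 0.46 = 0.54.
Capital: 0.46 × 4.14 = 1.9044 pp.
Hours worked: 0.54 × (-1.72) = -0.9288 pp.
Output growth = 3.82 + 0.9756 = 4.7956%.

4.80%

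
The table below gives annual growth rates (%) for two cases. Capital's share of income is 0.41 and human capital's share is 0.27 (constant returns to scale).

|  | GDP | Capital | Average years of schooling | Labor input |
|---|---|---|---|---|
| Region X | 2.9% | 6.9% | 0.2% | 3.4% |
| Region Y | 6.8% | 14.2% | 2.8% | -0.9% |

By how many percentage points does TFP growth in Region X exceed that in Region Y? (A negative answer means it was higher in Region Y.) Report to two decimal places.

-1.58 percentage points

Labor's share = 1 − 0.41 − 0.27 = 0.32.
Region X: TFP = 2.9 − 2.829 − 0.054 − 1.088 = -1.071%.
Region Y: TFP = 6.8 − 5.822 − 0.756 + 0.288 = 0.51%.
Difference = -1.071 − (0.51) = -1.581 pp.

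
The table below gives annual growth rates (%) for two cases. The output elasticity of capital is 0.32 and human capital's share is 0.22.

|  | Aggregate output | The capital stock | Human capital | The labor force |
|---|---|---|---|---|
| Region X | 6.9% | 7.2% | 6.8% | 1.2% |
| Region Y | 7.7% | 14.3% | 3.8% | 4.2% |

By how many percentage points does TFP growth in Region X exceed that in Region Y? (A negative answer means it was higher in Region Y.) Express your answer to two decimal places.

Labor's share = 1 − 0.32 − 0.22 = 0.46.
Region X: TFP = 6.9 − 2.304 − 1.496 − 0.552 = 2.548%.
Region Y: TFP = 7.7 − 4.576 − 0.836 − 1.932 = 0.356%.
Difference = 2.548 − (0.356) = 2.192 pp.

2.19 percentage points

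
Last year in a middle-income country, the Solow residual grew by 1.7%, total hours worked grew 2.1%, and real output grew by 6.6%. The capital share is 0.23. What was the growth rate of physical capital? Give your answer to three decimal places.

Labor's share = 1 − 0.23 = 0.77.
gY = gA + 0.77×2.1 + 0.23×g.
0.23×g = 6.6 − 1.7 − 1.617 = 3.283.
g = 3.283 / 0.23 = 14.27391%.

Physical capital grew 14.274%.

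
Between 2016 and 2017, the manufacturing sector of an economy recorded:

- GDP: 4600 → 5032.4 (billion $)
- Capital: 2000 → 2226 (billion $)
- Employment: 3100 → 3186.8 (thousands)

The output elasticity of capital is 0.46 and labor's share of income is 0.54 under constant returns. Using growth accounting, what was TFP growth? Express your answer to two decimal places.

2.69%

GDP growth = (5032.4 − 4600) / 4600 = 9.4%.
Capital growth = (2226 − 2000) / 2000 = 11.3%.
Employment growth = (3186.8 − 3100) / 3100 = 2.8%.
Labor's share = 1 − 0.46 = 0.54.
Capital: 0.46 × 11.3 = 5.198 pp.
Employment: 0.54 × 2.8 = 1.512 pp.
TFP growth = 9.4 − 6.71 = 2.69%.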